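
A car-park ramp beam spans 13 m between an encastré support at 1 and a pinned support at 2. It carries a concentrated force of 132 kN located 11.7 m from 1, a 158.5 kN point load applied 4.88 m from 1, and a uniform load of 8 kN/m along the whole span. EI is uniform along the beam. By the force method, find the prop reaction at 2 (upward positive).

Release the roller at 2. Primary structure: cantilever fixed at 1.
Free-end deflection of the primary structure under the applied loading (downward +):
  point load 132 at a = 11.7: Pa²(3L − a)/(6EI) = 82216/EI
  point load 158.5 at a = 4.88: Pa²(3L − a)/(6EI) = 21465/EI
  UDL 8: wL⁴/(8EI) = 28561/EI
  δ_0 = 132242/EI
Tip deflection under a unit load at 2: L³/(3EI) = 732.3/EI.
Compatibility at 2: δ_0 − R_2·δ_{22} = 0, so R_2 = 132242/732.3 = 180.6 kN.

R_2 = 180.6 kN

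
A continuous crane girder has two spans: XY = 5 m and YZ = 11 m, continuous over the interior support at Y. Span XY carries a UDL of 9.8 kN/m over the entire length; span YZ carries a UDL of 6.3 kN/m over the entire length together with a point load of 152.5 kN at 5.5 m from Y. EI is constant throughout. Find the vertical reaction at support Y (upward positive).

R_Y = 220.1 kN

Insert a hinge at Y; M_Y is the redundant, and each span becomes simply supported.
Discontinuity in slope at Y on the released structure — sum the simple-span end rotations:
  span XY: UDL 9.8: wL³/(24EI) = 51.04/EI
  span YZ: UDL 6.3: wL³/(24EI) = 349.4/EI
  span YZ: point load 152.5 at a = 5.5: Pab(L + b)/(6LEI) = 1153/EI
  relative rotation θ_0 = (51.04 + 1503)/EI = 1554/EI
A unit hogging moment at Y produces rotation L₁/(3EI) + L₂/(3EI) = 5.333/EI.
Compatibility: M_Y·(L₁+L₂)/(3EI) = θ_0, giving M_Y = 291.3 kN·m (hogging).
Span XY, ΣM about X with M_Y applied at Y: R_Y^{XY}·5 = 122.5 + 291.3, so R_Y^{XY} = 82.76 kN and R_X = 49 − 82.76 = -33.76 kN.
Span YZ, ΣM about Z: R_Y^{YZ}·11 = 1220 + 291.3, so R_Y^{YZ} = 137.4 kN and R_Z = 221.8 − 137.4 = 84.42 kN.
R_Y = 82.76 + 137.4 = 220.1 kN.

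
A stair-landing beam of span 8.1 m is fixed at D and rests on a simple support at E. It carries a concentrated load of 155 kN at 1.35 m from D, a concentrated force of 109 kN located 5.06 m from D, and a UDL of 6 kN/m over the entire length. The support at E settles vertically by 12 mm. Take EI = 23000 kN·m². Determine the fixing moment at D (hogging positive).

Take the reaction at E as the redundant and release it; the primary structure is a cantilever fixed at D.
Free-end deflection of the primary structure under the applied loading (downward +):
  point load 155 at a = 1.35: Pa²(3L − a)/(6EI) = 1081/EI
  point load 109 at a = 5.06: Pa²(3L − a)/(6EI) = 8949/EI
  UDL 6: wL⁴/(8EI) = 3229/EI
  δ_0 = 13258/EI
Tip deflection under a unit load at E: L³/(3EI) = 177.1/EI.
With EI = 23000 kN·m²: δ_0 = 0.57644 m and δ_{EE} = 0.007702 m/kN.
Compatibility — the beam at E must follow the support down by 0.012 m: δ_0 − R_E·δ_{EE} = 0.012, so R_E = (0.57644 − 0.012)/0.007702 = 73.28 kN.
Moment equilibrium about D: M_D = Σ(load moments about D) − R_E·L = 957.6 − 73.28×8.1 = 364 kN·m.

M_D = 364 kN·m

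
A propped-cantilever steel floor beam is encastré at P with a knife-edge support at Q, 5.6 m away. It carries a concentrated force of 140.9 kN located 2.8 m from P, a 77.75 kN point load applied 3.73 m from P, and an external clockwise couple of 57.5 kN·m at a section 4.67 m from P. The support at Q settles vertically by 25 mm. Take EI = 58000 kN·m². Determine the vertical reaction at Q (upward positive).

R_Q = 74.49 kN

Release the roller at Q. Primary structure: cantilever fixed at P.
Deflection at Q on the released cantilever, summing each load's contribution:
  point load 140.9 at a = 2.8: Pa²(3L − a)/(6EI) = 2578/EI
  point load 77.75 at a = 3.73: Pa²(3L − a)/(6EI) = 2356/EI
  clockwise couple 57.5 at a = 4.67: M₀a(2L − a)/(2EI) = 876.7/EI
  δ_0 = 5811/EI
Flexibility coefficient — unit upward force at Q: δ_{QQ} = L³/(3EI) = 58.54/EI.
With EI = 58000 kN·m²: δ_0 = 0.10018 m and δ_{QQ} = 0.001009 m/kN.
Compatibility — the beam at Q must follow the support down by 0.025 m: δ_0 − R_Q·δ_{QQ} = 0.025, so R_Q = (0.10018 − 0.025)/0.001009 = 74.49 kN.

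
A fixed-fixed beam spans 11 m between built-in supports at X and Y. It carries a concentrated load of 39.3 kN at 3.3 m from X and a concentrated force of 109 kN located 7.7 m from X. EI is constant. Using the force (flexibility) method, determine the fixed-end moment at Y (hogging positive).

Release both end moments; the primary structure is a simply-supported span XY with redundants M_X and M_Y.
On the primary (simply-supported) span, the end slopes from the loading are:
  at X: point load 39.3 at a = 3.3: Pab(L + b)/(6LEI) = 282.9/EI
  at Y: point load 39.3 at a = 3.3: Pab(L + a)/(6LEI) = 216.4/EI
  at X: point load 109 at a = 7.7: Pab(L + b)/(6LEI) = 600.1/EI
  at Y: point load 109 at a = 7.7: Pab(L + a)/(6LEI) = 784.7/EI
  θ_X0 = 883/EI,  θ_Y0 = 1001/EI
Flexibility coefficients: a unit moment at one end gives L/(3EI) there and L/(6EI) at the far end, so f₁₁ = f₂₂ = 3.667/EI and f₁₂ = f₂₁ = 1.833/EI.
Compatibility — zero rotation at each built-in end:
  3.667 M_X + 1.833 M_Y = 883
  1.833 M_X + 3.667 M_Y = 1001
Solving the pair gives M_X = 139.1 kN·m and M_Y = 203.5 kN·m (hogging).

M_Y = 203.5 kN·m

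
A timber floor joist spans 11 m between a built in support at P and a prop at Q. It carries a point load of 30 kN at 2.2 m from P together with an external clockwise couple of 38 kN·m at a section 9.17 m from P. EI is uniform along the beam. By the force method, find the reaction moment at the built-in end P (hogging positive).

M_P = 30.1 kN·m

Remove the prop at Q; the released (primary) structure is a cantilever built in at P.
Free-end deflection of the primary structure under the applied loading (downward +):
  point load 30 at a = 2.2: Pa²(3L − a)/(6EI) = 745.4/EI
  clockwise couple 38 at a = 9.17: M₀a(2L − a)/(2EI) = 2235/EI
  δ_0 = 2981/EI
Tip deflection under a unit load at Q: L³/(3EI) = 443.7/EI.
Compatibility at Q: δ_0 − R_Q·δ_{QQ} = 0, so R_Q = 2981/443.7 = 6.718 kN.
Moment equilibrium about P: M_P = Σ(load moments about P) − R_Q·L = 104 − 6.718×11 = 30.1 kN·m.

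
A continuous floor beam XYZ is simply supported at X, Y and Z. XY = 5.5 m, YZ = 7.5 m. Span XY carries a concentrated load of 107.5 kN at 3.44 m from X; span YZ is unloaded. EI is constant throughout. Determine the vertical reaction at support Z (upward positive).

R_Z = -6.35 kN

Take M_Y as the redundant. Released structure: two simple spans XY and YZ with a hinge at Y.
Discontinuity in slope at Y on the released structure — sum the simple-span end rotations:
  span XY: point load 107.5 at a = 3.44: Pab(L + a)/(6LEI) = 206.4/EI
  relative rotation θ_0 = (206.4 + 0)/EI = 206.4/EI
A unit hogging moment at Y produces rotation L₁/(3EI) + L₂/(3EI) = 4.333/EI.
Slope continuity at Y: θ_0 = M_Y·4.333/EI, so M_Y = 206.4/4.333 = 47.63 kN·m (hogging).
Span YZ, ΣM about Z: R_Y^{YZ}·7.5 = 0 + 47.63, so R_Y^{YZ} = 6.35 kN and R_Z = 0 − 6.35 = -6.35 kN.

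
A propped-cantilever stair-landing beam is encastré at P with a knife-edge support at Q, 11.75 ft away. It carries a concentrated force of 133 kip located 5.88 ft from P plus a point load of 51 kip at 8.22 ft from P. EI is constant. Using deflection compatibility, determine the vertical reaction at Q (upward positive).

Choose R_Q as the redundant. The primary structure is the cantilever fixed at P.
Primary-structure tip deflection at Q by superposition:
  point load 133 at a = 5.88: Pa²(3L − a)/(6EI) = 22509/EI
  point load 51 at a = 8.22: Pa²(3L − a)/(6EI) = 15524/EI
  δ_0 = 38033/EI
Flexibility coefficient — unit upward force at Q: δ_{QQ} = L³/(3EI) = 540.7/EI.
The prop prevents deflection at Q: R_Q = δ_0/δ_{QQ} = 38033/540.7 = 70.34 kip.

R_Q = 70.34 kip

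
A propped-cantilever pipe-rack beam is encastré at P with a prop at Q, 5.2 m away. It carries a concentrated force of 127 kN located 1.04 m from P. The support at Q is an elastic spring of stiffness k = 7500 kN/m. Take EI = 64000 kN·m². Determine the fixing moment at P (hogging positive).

Remove the prop at Q; the released (primary) structure is a cantilever built in at P.
Downward deflection at the released point Q due to the loads:
  point load 127 at a = 1.04: Pa²(3L − a)/(6EI) = 333.3/EI
Flexibility coefficient — unit upward force at Q: δ_{QQ} = L³/(3EI) = 46.87/EI.
With EI = 64000 kN·m²: δ_0 = 0.005208 m and δ_{QQ} = 0.000732 m/kN.
Compatibility — the spring shortens by R_Q/k under the reaction it provides: δ_0 − R_Q·δ_{QQ} = R_Q/k. With 1/k = 0.000133 m/kN, R_Q = δ_0 / (δ_{QQ} + 1/k) = 0.005208 / (0.000732 + 0.000133) = 6.017 kN.
Moment equilibrium about P: M_P = Σ(load moments about P) − R_Q·L = 132.1 − 6.017×5.2 = 100.8 kN·m.

M_P = 100.8 kN·m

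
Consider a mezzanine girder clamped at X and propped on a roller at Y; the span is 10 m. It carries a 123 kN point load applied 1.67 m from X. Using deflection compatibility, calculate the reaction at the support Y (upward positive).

R_Y = 4.859 kN

Choose R_Y as the redundant. The primary structure is the cantilever fixed at X.
Deflection at Y on the released cantilever, summing each load's contribution:
  point load 123 at a = 1.67: Pa²(3L − a)/(6EI) = 1620/EI
Tip deflection under a unit load at Y: L³/(3EI) = 333.3/EI.
Compatibility at Y: δ_0 − R_Y·δ_{YY} = 0, so R_Y = 1620/333.3 = 4.859 kN.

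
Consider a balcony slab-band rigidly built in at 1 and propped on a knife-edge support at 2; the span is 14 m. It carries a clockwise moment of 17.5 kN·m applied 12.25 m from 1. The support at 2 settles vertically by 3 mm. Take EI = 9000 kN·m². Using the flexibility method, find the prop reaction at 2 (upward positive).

Take the reaction at 2 as the redundant and release it; the primary structure is a cantilever fixed at 1.
Deflection at 2 on the released cantilever, summing each load's contribution:
  clockwise couple 17.5 at a = 12.25: M₀a(2L − a)/(2EI) = 1688/EI
Flexibility coefficient — unit upward force at 2: δ_{22} = L³/(3EI) = 914.7/EI.
With EI = 9000 kN·m²: δ_0 = 0.18758 m and δ_{22} = 0.10163 m/kN.
Compatibility — the beam at 2 must follow the support down by 0.003 m: δ_0 − R_2·δ_{22} = 0.003, so R_2 = (0.18758 − 0.003)/0.10163 = 1.816 kN.

R_2 = 1.816 kN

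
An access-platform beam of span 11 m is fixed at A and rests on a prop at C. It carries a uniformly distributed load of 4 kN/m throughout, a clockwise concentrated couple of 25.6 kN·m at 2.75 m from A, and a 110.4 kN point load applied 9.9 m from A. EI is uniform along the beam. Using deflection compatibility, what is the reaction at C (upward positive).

R_C = 111.9 kN

Remove the prop at C; the released (primary) structure is a cantilever built in at A.
Deflection at C on the released cantilever, summing each load's contribution:
  UDL 4: wL⁴/(8EI) = 7320/EI
  clockwise couple 25.6 at a = 2.75: M₀a(2L − a)/(2EI) = 677.6/EI
  point load 110.4 at a = 9.9: Pa²(3L − a)/(6EI) = 41658/EI
  δ_0 = 49656/EI
Flexibility coefficient — unit upward force at C: δ_{CC} = L³/(3EI) = 443.7/EI.
Compatibility at C: δ_0 − R_C·δ_{CC} = 0, so R_C = 49656/443.7 = 111.9 kN.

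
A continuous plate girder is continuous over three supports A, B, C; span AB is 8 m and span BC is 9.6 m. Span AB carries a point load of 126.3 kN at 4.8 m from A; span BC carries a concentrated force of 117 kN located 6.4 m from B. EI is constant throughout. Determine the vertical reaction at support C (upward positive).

Take M_B as the redundant. Released structure: two simple spans AB and BC with a hinge at B.
Rotations at B on the released spans (each span's end-slope, ×1/EI):
  span AB: point load 126.3 at a = 4.8: Pab(L + a)/(6LEI) = 517.3/EI
  span BC: point load 117 at a = 6.4: Pab(L + b)/(6LEI) = 532.5/EI
  relative rotation θ_0 = (517.3 + 532.5)/EI = 1050/EI
A unit hogging moment at B produces rotation L₁/(3EI) + L₂/(3EI) = 5.867/EI.
Slope continuity at B: θ_0 = M_B·5.867/EI, so M_B = 1050/5.867 = 178.9 kN·m (hogging).
Span BC, ΣM about C: R_B^{BC}·9.6 = 374.4 + 178.9, so R_B^{BC} = 57.64 kN and R_C = 117 − 57.64 = 59.36 kN.

R_C = 59.36 kN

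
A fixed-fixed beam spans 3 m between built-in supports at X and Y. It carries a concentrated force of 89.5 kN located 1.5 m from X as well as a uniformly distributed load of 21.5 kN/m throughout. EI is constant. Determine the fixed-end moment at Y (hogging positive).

M_Y = 49.69 kN·m

Release both end moments; the primary structure is a simply-supported span XY with redundants M_X and M_Y.
Simple-span end rotations at X and Y under the given loads:
  at X: point load 89.5 at a = 1.5: Pab(L + b)/(6LEI) = 50.34/EI
  at Y: point load 89.5 at a = 1.5: Pab(L + a)/(6LEI) = 50.34/EI
  at X: UDL 21.5: wL³/(24EI) = 24.19/EI
  at Y: UDL 21.5: wL³/(24EI) = 24.19/EI
  θ_X0 = 74.53/EI,  θ_Y0 = 74.53/EI
Flexibility coefficients: a unit moment at one end gives L/(3EI) there and L/(6EI) at the far end, so f₁₁ = f₂₂ = 1/EI and f₁₂ = f₂₁ = 0.5/EI.
Compatibility — zero rotation at each built-in end:
  1 M_X + 0.5 M_Y = 74.53
  0.5 M_X + 1 M_Y = 74.53
Solving the pair gives M_X = 49.69 kN·m and M_Y = 49.69 kN·m (hogging).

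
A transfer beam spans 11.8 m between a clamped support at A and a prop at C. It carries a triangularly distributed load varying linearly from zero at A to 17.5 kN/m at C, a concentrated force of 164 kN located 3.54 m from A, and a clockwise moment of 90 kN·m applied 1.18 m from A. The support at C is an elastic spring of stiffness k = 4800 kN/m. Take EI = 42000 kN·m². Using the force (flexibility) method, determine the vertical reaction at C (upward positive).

R_C = 77.65 kN

Remove the prop at C; the released (primary) structure is a cantilever built in at A.
Free-end deflection of the primary structure under the applied loading (downward +):
  triangular load, peak 17.5 at the free end: 11w₀L⁴/(120EI) = 31101/EI
  point load 164 at a = 3.54: Pa²(3L − a)/(6EI) = 10913/EI
  clockwise couple 90 at a = 1.18: M₀a(2L − a)/(2EI) = 1191/EI
  δ_0 = 43205/EI
Flexibility coefficient — unit upward force at C: δ_{CC} = L³/(3EI) = 547.7/EI.
With EI = 42000 kN·m²: δ_0 = 1.0287 m and δ_{CC} = 0.01304 m/kN.
Compatibility — the spring shortens by R_C/k under the reaction it provides: δ_0 − R_C·δ_{CC} = R_C/k. With 1/k = 0.000208 m/kN, R_C = δ_0 / (δ_{CC} + 1/k) = 1.0287 / (0.01304 + 0.000208) = 77.65 kN.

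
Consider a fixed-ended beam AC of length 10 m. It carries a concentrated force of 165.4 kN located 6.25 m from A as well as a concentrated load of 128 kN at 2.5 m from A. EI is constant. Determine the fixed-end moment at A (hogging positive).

M_A = 325.4 kN·m

Take the two fixed-end moments M_A, M_C as redundants; the released structure is the simple span AC.
Simple-span end rotations at A and C under the given loads:
  at A: point load 165.4 at a = 6.25: Pab(L + b)/(6LEI) = 888.4/EI
  at C: point load 165.4 at a = 6.25: Pab(L + a)/(6LEI) = 1050/EI
  at A: point load 128 at a = 2.5: Pab(L + b)/(6LEI) = 700/EI
  at C: point load 128 at a = 2.5: Pab(L + a)/(6LEI) = 500/EI
  θ_A0 = 1588/EI,  θ_C0 = 1550/EI
Flexibility coefficients: a unit moment at one end gives L/(3EI) there and L/(6EI) at the far end, so f₁₁ = f₂₂ = 3.333/EI and f₁₂ = f₂₁ = 1.667/EI.
Compatibility — zero rotation at each built-in end:
  3.333 M_A + 1.667 M_C = 1588
  1.667 M_A + 3.333 M_C = 1550
Solving the pair gives M_A = 325.4 kN·m and M_C = 302.3 kN·m (hogging).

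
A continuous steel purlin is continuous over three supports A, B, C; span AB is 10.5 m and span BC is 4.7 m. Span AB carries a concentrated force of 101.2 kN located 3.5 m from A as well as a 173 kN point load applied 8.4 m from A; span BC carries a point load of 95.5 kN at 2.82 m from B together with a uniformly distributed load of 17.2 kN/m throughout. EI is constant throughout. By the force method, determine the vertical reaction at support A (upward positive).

R_A = 70.88 kN

Insert a hinge at B; M_B is the redundant, and each span becomes simply supported.
Rotations at B on the released spans (each span's end-slope, ×1/EI):
  span AB: point load 101.2 at a = 3.5: Pab(L + a)/(6LEI) = 551/EI
  span AB: point load 173 at a = 8.4: Pab(L + a)/(6LEI) = 915.5/EI
  span BC: point load 95.5 at a = 2.82: Pab(L + b)/(6LEI) = 118.1/EI
  span BC: UDL 17.2: wL³/(24EI) = 74.41/EI
  relative rotation θ_0 = (1466 + 192.5)/EI = 1659/EI
A unit hogging moment at B produces rotation L₁/(3EI) + L₂/(3EI) = 5.067/EI.
Slope continuity at B: θ_0 = M_B·5.067/EI, so M_B = 1659/5.067 = 327.4 kN·m (hogging).
Span AB, ΣM about A with M_B applied at B: R_B^{AB}·10.5 = 1807 + 327.4, so R_B^{AB} = 203.3 kN and R_A = 274.2 − 203.3 = 70.88 kN.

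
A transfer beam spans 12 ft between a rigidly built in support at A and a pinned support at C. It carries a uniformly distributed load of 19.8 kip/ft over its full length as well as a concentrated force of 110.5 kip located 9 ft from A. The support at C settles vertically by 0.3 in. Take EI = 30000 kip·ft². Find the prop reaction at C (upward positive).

Take the reaction at C as the redundant and release it; the primary structure is a cantilever fixed at A.
Deflection at C on the released cantilever, summing each load's contribution:
  UDL 19.8: wL⁴/(8EI) = 51322/EI
  point load 110.5 at a = 9: Pa²(3L − a)/(6EI) = 40277/EI
  δ_0 = 91599/EI
Flexibility coefficient — unit upward force at C: δ_{CC} = L³/(3EI) = 576/EI.
With EI = 30000 kip·ft²: δ_0 = 3.0533 ft and δ_{CC} = 0.0192 ft/kip.
Compatibility — the beam at C must follow the support down by 0.025 ft: δ_0 − R_C·δ_{CC} = 0.025, so R_C = (3.0533 − 0.025)/0.0192 = 157.7 kip.

R_C = 157.7 kip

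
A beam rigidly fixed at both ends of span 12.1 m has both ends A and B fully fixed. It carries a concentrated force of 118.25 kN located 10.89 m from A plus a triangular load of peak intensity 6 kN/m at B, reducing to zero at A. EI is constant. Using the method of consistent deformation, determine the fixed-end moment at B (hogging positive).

M_B = 159.8 kN·m

Take the two fixed-end moments M_A, M_B as redundants; the released structure is the simple span AB.
Simple-span end rotations at A and B under the given loads:
  at A: point load 118.25 at a = 10.89: Pab(L + b)/(6LEI) = 285.7/EI
  at B: point load 118.25 at a = 10.89: Pab(L + a)/(6LEI) = 493.4/EI
  at A: triangular load, peak 6: 7w₀L³/(360EI) = 206.7/EI
  at B: triangular load, peak 6: w₀L³/(45EI) = 236.2/EI
  θ_A0 = 492.3/EI,  θ_B0 = 729.6/EI
Flexibility coefficients: a unit moment at one end gives L/(3EI) there and L/(6EI) at the far end, so f₁₁ = f₂₂ = 4.033/EI and f₁₂ = f₂₁ = 2.017/EI.
Compatibility — zero rotation at each built-in end:
  4.033 M_A + 2.017 M_B = 492.3
  2.017 M_A + 4.033 M_B = 729.6
Solving the pair gives M_A = 42.16 kN·m and M_B = 159.8 kN·m (hogging).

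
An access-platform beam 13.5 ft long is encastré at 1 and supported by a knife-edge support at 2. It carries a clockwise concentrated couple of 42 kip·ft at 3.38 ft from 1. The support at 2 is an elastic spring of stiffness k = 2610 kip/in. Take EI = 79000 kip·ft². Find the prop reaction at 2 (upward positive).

R_2 = 2.038 kip

Choose R_2 as the redundant. The primary structure is the cantilever fixed at 1.
Primary-structure tip deflection at 2 by superposition:
  clockwise couple 42 at a = 3.38: M₀a(2L − a)/(2EI) = 1677/EI
Flexibility coefficient — unit upward force at 2: δ_{22} = L³/(3EI) = 820.1/EI.
With EI = 79000 kip·ft²: δ_0 = 0.021222 ft and δ_{22} = 0.010381 ft/kip.
Compatibility — the spring shortens by R_2/k under the reaction it provides: δ_0 − R_2·δ_{22} = R_2/k. With 1/k = 1/(2610×12) ft/kip = 0.000032 ft/kip, R_2 = δ_0 / (δ_{22} + 1/k) = 0.021222 / (0.010381 + 0.000032) = 2.038 kip.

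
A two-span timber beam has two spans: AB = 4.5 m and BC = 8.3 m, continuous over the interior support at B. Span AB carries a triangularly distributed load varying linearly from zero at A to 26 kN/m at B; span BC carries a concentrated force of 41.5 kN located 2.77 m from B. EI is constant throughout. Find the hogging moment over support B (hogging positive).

Release continuity at B by inserting a hinge; the redundant is the internal moment M_B. The primary structure is two simply-supported spans AB and BC.
Discontinuity in slope at B on the released structure — sum the simple-span end rotations:
  span AB: triangular load, peak 26: w₀L³/(45EI) = 52.65/EI
  span BC: point load 41.5 at a = 2.77: Pab(L + b)/(6LEI) = 176.5/EI
  relative rotation θ_0 = (52.65 + 176.5)/EI = 229.2/EI
A unit hogging moment at B produces rotation L₁/(3EI) + L₂/(3EI) = 4.267/EI.
Compatibility: M_B·(L₁+L₂)/(3EI) = θ_0, giving M_B = 53.72 kN·m (hogging).

M_B = 53.72 kN·m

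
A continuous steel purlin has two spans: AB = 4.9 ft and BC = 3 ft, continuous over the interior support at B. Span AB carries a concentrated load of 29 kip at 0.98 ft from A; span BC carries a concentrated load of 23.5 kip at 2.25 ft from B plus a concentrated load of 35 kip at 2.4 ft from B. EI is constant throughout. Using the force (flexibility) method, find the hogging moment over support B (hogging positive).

M_B = 15.43 kip·ft

Release continuity at B by inserting a hinge; the redundant is the internal moment M_B. The primary structure is two simply-supported spans AB and BC.
Rotations at B on the released spans (each span's end-slope, ×1/EI):
  span AB: point load 29 at a = 0.98: Pab(L + a)/(6LEI) = 22.28/EI
  span BC: point load 23.5 at a = 2.25: Pab(L + b)/(6LEI) = 8.262/EI
  span BC: point load 35 at a = 2.4: Pab(L + b)/(6LEI) = 10.08/EI
  relative rotation θ_0 = (22.28 + 18.34)/EI = 40.62/EI
A unit hogging moment at B produces rotation L₁/(3EI) + L₂/(3EI) = 2.633/EI.
Compatibility: M_B·(L₁+L₂)/(3EI) = θ_0, giving M_B = 15.43 kip·ft (hogging).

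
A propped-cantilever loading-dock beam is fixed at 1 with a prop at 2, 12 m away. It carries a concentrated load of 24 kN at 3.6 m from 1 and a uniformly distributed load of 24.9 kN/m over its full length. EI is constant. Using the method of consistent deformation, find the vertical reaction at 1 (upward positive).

Take the reaction at 2 as the redundant and release it; the primary structure is a cantilever fixed at 1.
Downward deflection at the released point 2 due to the loads:
  point load 24 at a = 3.6: Pa²(3L − a)/(6EI) = 1680/EI
  UDL 24.9: wL⁴/(8EI) = 64541/EI
  δ_0 = 66220/EI
Tip deflection under a unit load at 2: L³/(3EI) = 576/EI.
Compatibility at 2: δ_0 − R_2·δ_{22} = 0, so R_2 = 66220/576 = 115 kN.
Vertical equilibrium: R_1 = ΣP − R_2 = 322.8 − 115 = 207.8 kN.

R_1 = 207.8 kN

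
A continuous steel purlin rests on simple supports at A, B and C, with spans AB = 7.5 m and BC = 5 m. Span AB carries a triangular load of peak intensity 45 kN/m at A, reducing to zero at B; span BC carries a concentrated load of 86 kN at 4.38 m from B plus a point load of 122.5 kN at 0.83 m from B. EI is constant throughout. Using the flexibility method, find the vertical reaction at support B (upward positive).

Take M_B as the redundant. Released structure: two simple spans AB and BC with a hinge at B.
End slopes at the hinge B, treating each span as simply supported:
  span AB: triangular load, peak 45: 7w₀L³/(360EI) = 369.1/EI
  span BC: point load 86 at a = 4.38: Pab(L + b)/(6LEI) = 43.75/EI
  span BC: point load 122.5 at a = 0.83: Pab(L + b)/(6LEI) = 129.6/EI
  relative rotation θ_0 = (369.1 + 173.3)/EI = 542.5/EI
A unit hogging moment at B produces rotation L₁/(3EI) + L₂/(3EI) = 4.167/EI.
Slope continuity at B: θ_0 = M_B·4.167/EI, so M_B = 542.5/4.167 = 130.2 kN·m (hogging).
Span AB, ΣM about A with M_B applied at B: R_B^{AB}·7.5 = 421.9 + 130.2, so R_B^{AB} = 73.61 kN and R_A = 168.8 − 73.61 = 95.14 kN.
Span BC, ΣM about C: R_B^{BC}·5 = 564.1 + 130.2, so R_B^{BC} = 138.9 kN and R_C = 208.5 − 138.9 = 69.63 kN.
R_B = 73.61 + 138.9 = 212.5 kN.

R_B = 212.5 kN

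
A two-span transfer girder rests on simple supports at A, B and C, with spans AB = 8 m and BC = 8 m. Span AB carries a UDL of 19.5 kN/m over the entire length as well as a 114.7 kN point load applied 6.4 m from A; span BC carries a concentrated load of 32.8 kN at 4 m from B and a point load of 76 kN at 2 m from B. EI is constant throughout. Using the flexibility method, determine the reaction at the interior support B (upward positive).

R_B = 297.8 kN

Insert a hinge at B; M_B is the redundant, and each span becomes simply supported.
Rotations at B on the released spans (each span's end-slope, ×1/EI):
  span AB: UDL 19.5: wL³/(24EI) = 416/EI
  span AB: point load 114.7 at a = 6.4: Pab(L + a)/(6LEI) = 352.4/EI
  span BC: point load 32.8 at a = 4: Pab(L + b)/(6LEI) = 131.2/EI
  span BC: point load 76 at a = 2: Pab(L + b)/(6LEI) = 266/EI
  relative rotation θ_0 = (768.4 + 397.2)/EI = 1166/EI
A unit hogging moment at B produces rotation L₁/(3EI) + L₂/(3EI) = 5.333/EI.
Slope continuity at B: θ_0 = M_B·5.333/EI, so M_B = 1166/5.333 = 218.5 kN·m (hogging).
Span AB, ΣM about A with M_B applied at B: R_B^{AB}·8 = 1358 + 218.5, so R_B^{AB} = 197.1 kN and R_A = 270.7 − 197.1 = 73.62 kN.
Span BC, ΣM about C: R_B^{BC}·8 = 587.2 + 218.5, so R_B^{BC} = 100.7 kN and R_C = 108.8 − 100.7 = 8.082 kN.
R_B = 197.1 + 100.7 = 297.8 kN.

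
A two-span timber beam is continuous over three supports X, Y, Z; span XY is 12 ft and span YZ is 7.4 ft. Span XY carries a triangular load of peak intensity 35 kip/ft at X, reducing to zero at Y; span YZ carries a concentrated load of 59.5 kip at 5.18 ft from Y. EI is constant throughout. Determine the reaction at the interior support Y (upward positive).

Take M_Y as the redundant. Released structure: two simple spans XY and YZ with a hinge at Y.
Discontinuity in slope at Y on the released structure — sum the simple-span end rotations:
  span XY: triangular load, peak 35: 7w₀L³/(360EI) = 1176/EI
  span YZ: point load 59.5 at a = 5.18: Pab(L + b)/(6LEI) = 148.2/EI
  relative rotation θ_0 = (1176 + 148.2)/EI = 1324/EI
A unit hogging moment at Y produces rotation L₁/(3EI) + L₂/(3EI) = 6.467/EI.
Compatibility: M_Y·(L₁+L₂)/(3EI) = θ_0, giving M_Y = 204.8 kip·ft (hogging).
Span XY, ΣM about X with M_Y applied at Y: R_Y^{XY}·12 = 840 + 204.8, so R_Y^{XY} = 87.07 kip and R_X = 210 − 87.07 = 122.9 kip.
Span YZ, ΣM about Z: R_Y^{YZ}·7.4 = 132.1 + 204.8, so R_Y^{YZ} = 45.52 kip and R_Z = 59.5 − 45.52 = 13.98 kip.
R_Y = 87.07 + 45.52 = 132.6 kip.

R_Y = 132.6 kip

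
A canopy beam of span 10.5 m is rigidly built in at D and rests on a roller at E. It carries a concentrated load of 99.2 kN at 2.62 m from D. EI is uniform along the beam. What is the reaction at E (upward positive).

Release the roller at E. Primary structure: cantilever fixed at D.
Downward deflection at the released point E due to the loads:
  point load 99.2 at a = 2.62: Pa²(3L − a)/(6EI) = 3278/EI
Flexibility coefficient — unit upward force at E: δ_{EE} = L³/(3EI) = 385.9/EI.
The prop prevents deflection at E: R_E = δ_0/δ_{EE} = 3278/385.9 = 8.494 kN.

R_E = 8.494 kN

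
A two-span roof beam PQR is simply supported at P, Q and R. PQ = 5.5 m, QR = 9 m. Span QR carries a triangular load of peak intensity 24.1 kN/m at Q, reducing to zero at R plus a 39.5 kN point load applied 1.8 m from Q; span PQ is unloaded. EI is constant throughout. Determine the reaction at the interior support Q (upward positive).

R_Q = 136.9 kN

Release continuity at Q by inserting a hinge; the redundant is the internal moment M_Q. The primary structure is two simply-supported spans PQ and QR.
Rotations at Q on the released spans (each span's end-slope, ×1/EI):
  span QR: triangular load, peak 24.1: w₀L³/(45EI) = 390.4/EI
  span QR: point load 39.5 at a = 1.8: Pab(L + b)/(6LEI) = 153.6/EI
  relative rotation θ_0 = (0 + 544)/EI = 544/EI
A unit hogging moment at Q produces rotation L₁/(3EI) + L₂/(3EI) = 4.833/EI.
Slope continuity at Q: θ_0 = M_Q·4.833/EI, so M_Q = 544/4.833 = 112.6 kN·m (hogging).
Span PQ, ΣM about P with M_Q applied at Q: R_Q^{PQ}·5.5 = 0 + 112.6, so R_Q^{PQ} = 20.46 kN and R_P = 0 − 20.46 = -20.46 kN.
Span QR, ΣM about R: R_Q^{QR}·9 = 935.1 + 112.6, so R_Q^{QR} = 116.4 kN and R_R = 147.9 − 116.4 = 31.54 kN.
R_Q = 20.46 + 116.4 = 136.9 kN.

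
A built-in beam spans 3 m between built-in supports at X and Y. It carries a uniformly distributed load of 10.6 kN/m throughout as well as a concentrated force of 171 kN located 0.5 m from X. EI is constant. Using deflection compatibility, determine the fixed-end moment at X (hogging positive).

M_X = 67.33 kN·m

Take the two fixed-end moments M_X, M_Y as redundants; the released structure is the simple span XY.
Simple-span end rotations at X and Y under the given loads:
  at X: UDL 10.6: wL³/(24EI) = 11.93/EI
  at Y: UDL 10.6: wL³/(24EI) = 11.93/EI
  at X: point load 171 at a = 0.5: Pab(L + b)/(6LEI) = 65.31/EI
  at Y: point load 171 at a = 0.5: Pab(L + a)/(6LEI) = 41.56/EI
  θ_X0 = 77.24/EI,  θ_Y0 = 53.49/EI
Flexibility coefficients: a unit moment at one end gives L/(3EI) there and L/(6EI) at the far end, so f₁₁ = f₂₂ = 1/EI and f₁₂ = f₂₁ = 0.5/EI.
Compatibility — zero rotation at each built-in end:
  1 M_X + 0.5 M_Y = 77.24
  0.5 M_X + 1 M_Y = 53.49
Solving the pair gives M_X = 67.33 kN·m and M_Y = 19.82 kN·m (hogging).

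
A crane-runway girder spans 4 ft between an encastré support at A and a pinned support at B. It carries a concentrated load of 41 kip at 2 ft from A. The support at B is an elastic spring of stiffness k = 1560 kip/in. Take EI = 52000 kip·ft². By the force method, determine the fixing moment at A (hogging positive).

M_A = 36.65 kip·ft

Remove the prop at B; the released (primary) structure is a cantilever built in at A.
Downward deflection at the released point B due to the loads:
  point load 41 at a = 2: Pa²(3L − a)/(6EI) = 273.3/EI
Flexibility coefficient — unit upward force at B: δ_{BB} = L³/(3EI) = 21.33/EI.
With EI = 52000 kip·ft²: δ_0 = 0.005256 ft and δ_{BB} = 0.00041 ft/kip.
Compatibility — the spring shortens by R_B/k under the reaction it provides: δ_0 − R_B·δ_{BB} = R_B/k. With 1/k = 1/(1560×12) ft/kip = 0.000053 ft/kip, R_B = δ_0 / (δ_{BB} + 1/k) = 0.005256 / (0.00041 + 0.000053) = 11.34 kip.
Moment equilibrium about A: M_A = Σ(load moments about A) − R_B·L = 82 − 11.34×4 = 36.65 kip·ft.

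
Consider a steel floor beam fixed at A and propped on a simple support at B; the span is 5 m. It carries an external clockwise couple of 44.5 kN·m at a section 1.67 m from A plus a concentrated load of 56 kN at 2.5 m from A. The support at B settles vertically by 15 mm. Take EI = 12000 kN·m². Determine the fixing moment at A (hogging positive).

Choose R_B as the redundant. The primary structure is the cantilever fixed at A.
Downward deflection at the released point B due to the loads:
  clockwise couple 44.5 at a = 1.67: M₀a(2L − a)/(2EI) = 309.5/EI
  point load 56 at a = 2.5: Pa²(3L − a)/(6EI) = 729.2/EI
  δ_0 = 1039/EI
Flexibility coefficient — unit upward force at B: δ_{BB} = L³/(3EI) = 41.67/EI.
With EI = 12000 kN·m²: δ_0 = 0.086557 m and δ_{BB} = 0.003472 m/kN.
Compatibility — the beam at B must follow the support down by 0.015 m: δ_0 − R_B·δ_{BB} = 0.015, so R_B = (0.086557 − 0.015)/0.003472 = 20.61 kN.
Moment equilibrium about A: M_A = Σ(load moments about A) − R_B·L = 184.5 − 20.61×5 = 81.46 kN·m.

M_A = 81.46 kN·m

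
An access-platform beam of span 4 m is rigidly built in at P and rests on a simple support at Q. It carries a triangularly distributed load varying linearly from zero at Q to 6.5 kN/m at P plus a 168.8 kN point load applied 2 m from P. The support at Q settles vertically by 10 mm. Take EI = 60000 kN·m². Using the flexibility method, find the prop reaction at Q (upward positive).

R_Q = 27.23 kN

Choose R_Q as the redundant. The primary structure is the cantilever fixed at P.
Primary-structure tip deflection at Q by superposition:
  triangular load, peak 6.5 at the fixed end: w₀L⁴/(30EI) = 55.47/EI
  point load 168.8 at a = 2: Pa²(3L − a)/(6EI) = 1125/EI
  δ_0 = 1181/EI
Flexibility coefficient — unit upward force at Q: δ_{QQ} = L³/(3EI) = 21.33/EI.
With EI = 60000 kN·m²: δ_0 = 0.01968 m and δ_{QQ} = 0.000356 m/kN.
Compatibility — the beam at Q must follow the support down by 0.01 m: δ_0 − R_Q·δ_{QQ} = 0.01, so R_Q = (0.01968 − 0.01)/0.000356 = 27.23 kN.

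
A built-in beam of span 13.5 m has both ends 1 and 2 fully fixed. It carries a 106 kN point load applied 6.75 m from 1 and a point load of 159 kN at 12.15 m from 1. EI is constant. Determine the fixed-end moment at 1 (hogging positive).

M_1 = 198.2 kN·m

Release both end moments; the primary structure is a simply-supported span 12 with redundants M_1 and M_2.
Simple-span end rotations at 1 and 2 under the given loads:
  at 1: point load 106 at a = 6.75: Pab(L + b)/(6LEI) = 1207/EI
  at 2: point load 106 at a = 6.75: Pab(L + a)/(6LEI) = 1207/EI
  at 1: point load 159 at a = 12.15: Pab(L + b)/(6LEI) = 478.1/EI
  at 2: point load 159 at a = 12.15: Pab(L + a)/(6LEI) = 825.9/EI
  θ_10 = 1686/EI,  θ_20 = 2033/EI
Flexibility coefficients: a unit moment at one end gives L/(3EI) there and L/(6EI) at the far end, so f₁₁ = f₂₂ = 4.5/EI and f₁₂ = f₂₁ = 2.25/EI.
Compatibility — zero rotation at each built-in end:
  4.5 M_1 + 2.25 M_2 = 1686
  2.25 M_1 + 4.5 M_2 = 2033
Solving the pair gives M_1 = 198.2 kN·m and M_2 = 352.7 kN·m (hogging).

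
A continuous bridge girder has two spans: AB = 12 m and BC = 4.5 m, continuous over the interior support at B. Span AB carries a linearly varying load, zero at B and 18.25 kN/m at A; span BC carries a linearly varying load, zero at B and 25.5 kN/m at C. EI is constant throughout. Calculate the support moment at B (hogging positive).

M_B = 119.7 kN·m

Take M_B as the redundant. Released structure: two simple spans AB and BC with a hinge at B.
Discontinuity in slope at B on the released structure — sum the simple-span end rotations:
  span AB: triangular load, peak 18.25: 7w₀L³/(360EI) = 613.2/EI
  span BC: triangular load, peak 25.5: 7w₀L³/(360EI) = 45.18/EI
  relative rotation θ_0 = (613.2 + 45.18)/EI = 658.4/EI
A unit hogging moment at B produces rotation L₁/(3EI) + L₂/(3EI) = 5.5/EI.
Slope continuity at B: θ_0 = M_B·5.5/EI, so M_B = 658.4/5.5 = 119.7 kN·m (hogging).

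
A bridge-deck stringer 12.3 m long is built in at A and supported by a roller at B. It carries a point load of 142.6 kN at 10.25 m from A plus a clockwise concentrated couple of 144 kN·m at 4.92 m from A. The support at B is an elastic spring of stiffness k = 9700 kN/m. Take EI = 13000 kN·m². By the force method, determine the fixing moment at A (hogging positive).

M_A = 151 kN·m

Choose R_B as the redundant. The primary structure is the cantilever fixed at A.
Deflection at B on the released cantilever, summing each load's contribution:
  point load 142.6 at a = 10.25: Pa²(3L − a)/(6EI) = 66545/EI
  clockwise couple 144 at a = 4.92: M₀a(2L − a)/(2EI) = 6971/EI
  δ_0 = 73516/EI
Tip deflection under a unit load at B: L³/(3EI) = 620.3/EI.
With EI = 13000 kN·m²: δ_0 = 5.6551 m and δ_{BB} = 0.047715 m/kN.
Compatibility — the spring shortens by R_B/k under the reaction it provides: δ_0 − R_B·δ_{BB} = R_B/k. With 1/k = 0.000103 m/kN, R_B = δ_0 / (δ_{BB} + 1/k) = 5.6551 / (0.047715 + 0.000103) = 118.3 kN.
Moment equilibrium about A: M_A = Σ(load moments about A) − R_B·L = 1606 − 118.3×12.3 = 151 kN·m.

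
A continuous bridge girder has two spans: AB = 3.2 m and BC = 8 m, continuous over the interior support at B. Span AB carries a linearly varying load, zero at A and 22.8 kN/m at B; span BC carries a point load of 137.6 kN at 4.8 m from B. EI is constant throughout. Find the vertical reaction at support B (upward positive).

R_B = 139.1 kN

Take M_B as the redundant. Released structure: two simple spans AB and BC with a hinge at B.
Discontinuity in slope at B on the released structure — sum the simple-span end rotations:
  span AB: triangular load, peak 22.8: w₀L³/(45EI) = 16.6/EI
  span BC: point load 137.6 at a = 4.8: Pab(L + b)/(6LEI) = 493.2/EI
  relative rotation θ_0 = (16.6 + 493.2)/EI = 509.8/EI
A unit hogging moment at B produces rotation L₁/(3EI) + L₂/(3EI) = 3.733/EI.
Compatibility: M_B·(L₁+L₂)/(3EI) = θ_0, giving M_B = 136.5 kN·m (hogging).
Span AB, ΣM about A with M_B applied at B: R_B^{AB}·3.2 = 77.82 + 136.5, so R_B^{AB} = 66.99 kN and R_A = 36.48 − 66.99 = -30.51 kN.
Span BC, ΣM about C: R_B^{BC}·8 = 440.3 + 136.5, so R_B^{BC} = 72.11 kN and R_C = 137.6 − 72.11 = 65.49 kN.
R_B = 66.99 + 72.11 = 139.1 kN.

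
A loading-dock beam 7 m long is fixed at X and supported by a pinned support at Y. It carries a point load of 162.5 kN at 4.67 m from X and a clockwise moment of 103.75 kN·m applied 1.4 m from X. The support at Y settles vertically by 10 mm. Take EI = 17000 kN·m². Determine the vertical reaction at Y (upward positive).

Remove the prop at Y; the released (primary) structure is a cantilever built in at X.
Primary-structure tip deflection at Y by superposition:
  point load 162.5 at a = 4.67: Pa²(3L − a)/(6EI) = 9645/EI
  clockwise couple 103.75 at a = 1.4: M₀a(2L − a)/(2EI) = 915.1/EI
  δ_0 = 10561/EI
Tip deflection under a unit load at Y: L³/(3EI) = 114.3/EI.
With EI = 17000 kN·m²: δ_0 = 0.62121 m and δ_{YY} = 0.006725 m/kN.
Compatibility — the beam at Y must follow the support down by 0.01 m: δ_0 − R_Y·δ_{YY} = 0.01, so R_Y = (0.62121 − 0.01)/0.006725 = 90.88 kN.

R_Y = 90.88 kN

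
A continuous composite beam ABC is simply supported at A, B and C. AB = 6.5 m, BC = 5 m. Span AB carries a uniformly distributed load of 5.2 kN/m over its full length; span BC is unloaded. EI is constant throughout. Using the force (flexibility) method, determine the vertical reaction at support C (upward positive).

Insert a hinge at B; M_B is the redundant, and each span becomes simply supported.
End slopes at the hinge B, treating each span as simply supported:
  span AB: UDL 5.2: wL³/(24EI) = 59.5/EI
  relative rotation θ_0 = (59.5 + 0)/EI = 59.5/EI
A unit hogging moment at B produces rotation L₁/(3EI) + L₂/(3EI) = 3.833/EI.
Compatibility: M_B·(L₁+L₂)/(3EI) = θ_0, giving M_B = 15.52 kN·m (hogging).
Span BC, ΣM about C: R_B^{BC}·5 = 0 + 15.52, so R_B^{BC} = 3.104 kN and R_C = 0 − 3.104 = -3.104 kN.

R_C = -3.104 kN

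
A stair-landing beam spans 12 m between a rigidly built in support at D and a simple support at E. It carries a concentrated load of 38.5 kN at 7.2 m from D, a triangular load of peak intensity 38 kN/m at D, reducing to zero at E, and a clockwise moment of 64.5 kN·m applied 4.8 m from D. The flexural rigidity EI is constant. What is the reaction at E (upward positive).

Release the roller at E. Primary structure: cantilever fixed at D.
Primary-structure tip deflection at E by superposition:
  point load 38.5 at a = 7.2: Pa²(3L − a)/(6EI) = 9580/EI
  triangular load, peak 38 at the fixed end: w₀L⁴/(30EI) = 26266/EI
  clockwise couple 64.5 at a = 4.8: M₀a(2L − a)/(2EI) = 2972/EI
  δ_0 = 38818/EI
Tip deflection under a unit load at E: L³/(3EI) = 576/EI.
Compatibility at E: δ_0 − R_E·δ_{EE} = 0, so R_E = 38818/576 = 67.39 kN.

R_E = 67.39 kN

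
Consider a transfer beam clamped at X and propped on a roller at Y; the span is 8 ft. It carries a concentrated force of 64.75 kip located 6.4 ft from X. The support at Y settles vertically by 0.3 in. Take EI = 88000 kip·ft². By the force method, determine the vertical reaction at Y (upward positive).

Release the roller at Y. Primary structure: cantilever fixed at X.
Primary-structure tip deflection at Y by superposition:
  point load 64.75 at a = 6.4: Pa²(3L − a)/(6EI) = 7780/EI
Flexibility coefficient — unit upward force at Y: δ_{YY} = L³/(3EI) = 170.7/EI.
With EI = 88000 kip·ft²: δ_0 = 0.088405 ft and δ_{YY} = 0.001939 ft/kip.
Compatibility — the beam at Y must follow the support down by 0.025 ft: δ_0 − R_Y·δ_{YY} = 0.025, so R_Y = (0.088405 − 0.025)/0.001939 = 32.69 kip.

R_Y = 32.69 kip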